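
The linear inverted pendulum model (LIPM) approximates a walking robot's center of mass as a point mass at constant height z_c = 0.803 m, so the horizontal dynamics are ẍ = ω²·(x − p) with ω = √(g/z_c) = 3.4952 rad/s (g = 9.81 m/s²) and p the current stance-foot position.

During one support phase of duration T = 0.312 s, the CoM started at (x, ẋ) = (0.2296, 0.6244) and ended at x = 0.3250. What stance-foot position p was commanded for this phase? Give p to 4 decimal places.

p = 0.4436

ωT = 3.4952·0.312 = 1.090502; cosh(ωT) = 1.655908, sinh(ωT) = 1.319861
x(T) = p + (x₀−p)·cosh(ωT) + (ẋ₀/ω)·sinh(ωT) ⇒ p·(1 − cosh) = x(T) − x₀·cosh − (ẋ₀/ω)·sinh
numerator   = 0.3250 − (0.2296)·1.655908 − (0.6244/3.4952)·1.319861 = -0.290983
denominator = 1 − 1.655908 = -0.655908
p = -0.290983 / -0.655908 = 0.4436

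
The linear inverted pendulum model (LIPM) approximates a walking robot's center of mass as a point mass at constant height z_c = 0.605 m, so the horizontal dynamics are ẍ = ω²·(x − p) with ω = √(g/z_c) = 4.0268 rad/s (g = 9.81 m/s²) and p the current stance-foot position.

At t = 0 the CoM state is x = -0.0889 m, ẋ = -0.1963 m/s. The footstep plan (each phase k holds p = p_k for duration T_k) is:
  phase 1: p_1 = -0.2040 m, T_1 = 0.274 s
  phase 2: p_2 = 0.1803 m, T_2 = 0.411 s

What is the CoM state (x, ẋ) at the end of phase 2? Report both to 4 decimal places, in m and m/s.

phase 1: p=-0.2040, T=0.274, ωT=1.103343, cosh=1.672993, sinh=1.341233; start (x,ẋ)=(-0.088900, -0.196300) → end (x,ẋ)=(-0.076821, 0.293232)
phase 2: p=0.1803, T=0.411, ωT=1.655015, cosh=2.712123, sinh=2.521034; start (x,ẋ)=(-0.076821, 0.293232) → end (x,ẋ)=(-0.333463, -1.814937)

x = -0.3335, ẋ = -1.8149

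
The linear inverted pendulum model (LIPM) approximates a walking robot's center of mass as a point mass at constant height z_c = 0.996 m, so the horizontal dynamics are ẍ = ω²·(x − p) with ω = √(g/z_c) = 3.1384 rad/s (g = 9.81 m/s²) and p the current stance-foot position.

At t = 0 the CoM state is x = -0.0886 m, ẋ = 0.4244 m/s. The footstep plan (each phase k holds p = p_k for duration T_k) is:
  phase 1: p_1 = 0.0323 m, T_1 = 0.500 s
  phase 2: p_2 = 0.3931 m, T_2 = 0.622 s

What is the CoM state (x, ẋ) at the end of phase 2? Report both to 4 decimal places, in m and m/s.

phase 1: p=0.0323, T=0.500, ωT=1.569200, cosh=2.505508, sinh=2.297296; start (x,ẋ)=(-0.088600, 0.424400) → end (x,ẋ)=(0.040043, 0.191669)
phase 2: p=0.3931, T=0.622, ωT=1.952085, cosh=3.592667, sinh=3.450689; start (x,ẋ)=(0.040043, 0.191669) → end (x,ẋ)=(-0.664575, -3.134878)

x = -0.6646, ẋ = -3.1349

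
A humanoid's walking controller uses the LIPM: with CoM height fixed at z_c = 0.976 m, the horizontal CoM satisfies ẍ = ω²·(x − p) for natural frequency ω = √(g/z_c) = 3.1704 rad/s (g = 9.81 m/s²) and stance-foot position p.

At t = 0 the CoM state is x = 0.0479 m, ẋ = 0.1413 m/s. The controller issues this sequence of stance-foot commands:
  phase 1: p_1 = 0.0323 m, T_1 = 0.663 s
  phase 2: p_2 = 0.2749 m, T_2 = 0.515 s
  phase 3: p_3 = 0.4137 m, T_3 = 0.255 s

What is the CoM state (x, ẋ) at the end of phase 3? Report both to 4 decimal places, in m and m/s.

phase 1: p=0.0323, T=0.663, ωT=2.101975, cosh=4.152265, sinh=4.030050; start (x,ẋ)=(0.047900, 0.141300) → end (x,ẋ)=(0.276689, 0.786034)
phase 2: p=0.2749, T=0.515, ωT=1.632756, cosh=2.656675, sinh=2.461285; start (x,ẋ)=(0.276689, 0.786034) → end (x,ẋ)=(0.889876, 2.102195)
phase 3: p=0.4137, T=0.255, ωT=0.808452, cosh=1.344989, sinh=0.899442; start (x,ẋ)=(0.889876, 2.102195) → end (x,ẋ)=(1.650544, 4.185289)

x = 1.6505, ẋ = 4.1853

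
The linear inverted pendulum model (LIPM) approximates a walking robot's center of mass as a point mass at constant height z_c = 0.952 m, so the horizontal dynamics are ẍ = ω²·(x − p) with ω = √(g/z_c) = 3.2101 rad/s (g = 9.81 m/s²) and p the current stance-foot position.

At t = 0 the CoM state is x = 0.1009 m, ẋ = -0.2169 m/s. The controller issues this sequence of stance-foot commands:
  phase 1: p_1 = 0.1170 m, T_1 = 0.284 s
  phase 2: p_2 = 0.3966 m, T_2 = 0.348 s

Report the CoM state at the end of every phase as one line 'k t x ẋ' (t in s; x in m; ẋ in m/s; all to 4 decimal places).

1 0.2840 0.0232 -0.3674
2 0.6320 -0.3911 -2.2567

phase 1: p=0.1170, T=0.284, ωT=0.911668, cosh=1.445162, sinh=1.043309; start (x,ẋ)=(0.100900, -0.216900) → end (x,ẋ)=(0.023239, -0.367377)
phase 2: p=0.3966, T=0.348, ωT=1.117115, cosh=1.691623, sinh=1.364401; start (x,ẋ)=(0.023239, -0.367377) → end (x,ẋ)=(-0.391134, -2.256735)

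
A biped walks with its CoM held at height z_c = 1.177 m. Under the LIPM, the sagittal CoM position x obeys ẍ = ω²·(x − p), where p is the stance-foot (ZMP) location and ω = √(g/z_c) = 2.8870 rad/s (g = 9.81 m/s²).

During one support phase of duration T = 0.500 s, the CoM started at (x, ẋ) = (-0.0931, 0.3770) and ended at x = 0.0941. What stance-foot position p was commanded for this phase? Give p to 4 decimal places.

ωT = 2.8870·0.500 = 1.443500; cosh(ωT) = 2.235797, sinh(ωT) = 1.999697
x(T) = p + (x₀−p)·cosh(ωT) + (ẋ₀/ω)·sinh(ωT) ⇒ p·(1 − cosh) = x(T) − x₀·cosh − (ẋ₀/ω)·sinh
numerator   = 0.0941 − (-0.0931)·2.235797 − (0.3770/2.8870)·1.999697 = 0.041121
denominator = 1 − 2.235797 = -1.235797
p = 0.041121 / -1.235797 = -0.0333

p = -0.0333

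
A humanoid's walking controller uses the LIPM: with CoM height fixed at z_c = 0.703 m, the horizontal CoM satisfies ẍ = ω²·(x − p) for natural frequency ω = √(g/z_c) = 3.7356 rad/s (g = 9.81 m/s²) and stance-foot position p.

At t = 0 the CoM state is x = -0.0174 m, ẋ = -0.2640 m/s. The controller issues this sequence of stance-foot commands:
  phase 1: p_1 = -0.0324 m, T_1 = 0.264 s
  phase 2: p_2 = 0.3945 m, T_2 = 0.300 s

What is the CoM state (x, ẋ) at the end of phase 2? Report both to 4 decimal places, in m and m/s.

x = -0.5534, ẋ = -3.0599

phase 1: p=-0.0324, T=0.264, ωT=0.986198, cosh=1.527007, sinh=1.154015; start (x,ẋ)=(-0.017400, -0.264000) → end (x,ẋ)=(-0.091051, -0.338466)
phase 2: p=0.3945, T=0.300, ωT=1.120680, cosh=1.696499, sinh=1.370441; start (x,ẋ)=(-0.091051, -0.338466) → end (x,ẋ)=(-0.553406, -3.059944)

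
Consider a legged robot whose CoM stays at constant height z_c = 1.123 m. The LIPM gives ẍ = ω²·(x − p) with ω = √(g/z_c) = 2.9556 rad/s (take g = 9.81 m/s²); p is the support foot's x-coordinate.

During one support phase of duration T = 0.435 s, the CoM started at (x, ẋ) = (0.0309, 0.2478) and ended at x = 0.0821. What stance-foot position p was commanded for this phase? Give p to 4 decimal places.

ωT = 2.9556·0.435 = 1.285686; cosh(ωT) = 1.946805, sinh(ωT) = 1.670344
x(T) = p + (x₀−p)·cosh(ωT) + (ẋ₀/ω)·sinh(ωT) ⇒ p·(1 − cosh) = x(T) − x₀·cosh − (ẋ₀/ω)·sinh
numerator   = 0.0821 − (0.0309)·1.946805 − (0.2478/2.9556)·1.670344 = -0.118099
denominator = 1 − 1.946805 = -0.946805
p = -0.118099 / -0.946805 = 0.1247

p = 0.1247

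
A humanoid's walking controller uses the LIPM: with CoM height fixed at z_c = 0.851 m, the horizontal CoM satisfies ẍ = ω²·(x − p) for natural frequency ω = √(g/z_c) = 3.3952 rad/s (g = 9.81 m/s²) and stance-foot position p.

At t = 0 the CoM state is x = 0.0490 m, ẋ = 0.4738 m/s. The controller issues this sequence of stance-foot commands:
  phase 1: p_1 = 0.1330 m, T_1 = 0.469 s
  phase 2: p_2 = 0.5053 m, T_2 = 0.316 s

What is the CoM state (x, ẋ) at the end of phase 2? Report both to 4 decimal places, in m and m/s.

x = 0.2888, ẋ = -0.2501

phase 1: p=0.1330, T=0.469, ωT=1.592349, cosh=2.559364, sinh=2.355917; start (x,ẋ)=(0.049000, 0.473800) → end (x,ẋ)=(0.246781, 0.540727)
phase 2: p=0.5053, T=0.316, ωT=1.072883, cosh=1.632909, sinh=1.290888; start (x,ẋ)=(0.246781, 0.540727) → end (x,ẋ)=(0.288752, -0.250083)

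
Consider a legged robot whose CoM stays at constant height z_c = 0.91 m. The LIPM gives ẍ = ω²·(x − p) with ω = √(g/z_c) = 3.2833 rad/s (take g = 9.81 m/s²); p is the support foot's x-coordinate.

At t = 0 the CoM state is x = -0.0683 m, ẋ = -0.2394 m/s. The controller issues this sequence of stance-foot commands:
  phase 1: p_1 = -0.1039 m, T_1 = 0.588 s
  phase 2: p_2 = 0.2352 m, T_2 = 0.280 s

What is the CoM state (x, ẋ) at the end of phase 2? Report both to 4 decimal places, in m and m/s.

x = -0.5769, ẋ = -2.2431

phase 1: p=-0.1039, T=0.588, ωT=1.930580, cosh=3.519287, sinh=3.374223; start (x,ẋ)=(-0.068300, -0.239400) → end (x,ẋ)=(-0.224643, -0.448120)
phase 2: p=0.2352, T=0.280, ωT=0.919324, cosh=1.453192, sinh=1.054403; start (x,ẋ)=(-0.224643, -0.448120) → end (x,ẋ)=(-0.576950, -2.243144)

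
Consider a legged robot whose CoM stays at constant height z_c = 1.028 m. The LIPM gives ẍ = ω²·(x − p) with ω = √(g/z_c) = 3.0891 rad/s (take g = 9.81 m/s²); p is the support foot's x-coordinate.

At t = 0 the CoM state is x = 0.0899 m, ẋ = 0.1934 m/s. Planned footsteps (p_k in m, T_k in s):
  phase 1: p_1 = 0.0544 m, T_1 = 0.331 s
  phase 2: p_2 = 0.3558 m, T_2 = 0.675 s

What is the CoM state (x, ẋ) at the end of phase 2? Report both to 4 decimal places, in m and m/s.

x = 0.2212, ẋ = -0.2963

phase 1: p=0.0544, T=0.331, ωT=1.022492, cosh=1.569906, sinh=1.210209; start (x,ẋ)=(0.089900, 0.193400) → end (x,ẋ)=(0.185899, 0.436335)
phase 2: p=0.3558, T=0.675, ωT=2.085143, cosh=4.085014, sinh=3.960724; start (x,ẋ)=(0.185899, 0.436335) → end (x,ẋ)=(0.221206, -0.296311)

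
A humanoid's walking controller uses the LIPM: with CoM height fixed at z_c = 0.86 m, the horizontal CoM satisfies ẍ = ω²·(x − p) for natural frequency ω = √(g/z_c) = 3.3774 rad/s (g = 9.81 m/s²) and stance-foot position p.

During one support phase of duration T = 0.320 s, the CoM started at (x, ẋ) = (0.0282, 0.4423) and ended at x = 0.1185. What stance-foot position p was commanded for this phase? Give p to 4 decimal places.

p = 0.1533

ωT = 3.3774·0.320 = 1.080768; cosh(ωT) = 1.643138, sinh(ωT) = 1.303804
x(T) = p + (x₀−p)·cosh(ωT) + (ẋ₀/ω)·sinh(ωT) ⇒ p·(1 − cosh) = x(T) − x₀·cosh − (ẋ₀/ω)·sinh
numerator   = 0.1185 − (0.0282)·1.643138 − (0.4423/3.3774)·1.303804 = -0.098581
denominator = 1 − 1.643138 = -0.643138
p = -0.098581 / -0.643138 = 0.1533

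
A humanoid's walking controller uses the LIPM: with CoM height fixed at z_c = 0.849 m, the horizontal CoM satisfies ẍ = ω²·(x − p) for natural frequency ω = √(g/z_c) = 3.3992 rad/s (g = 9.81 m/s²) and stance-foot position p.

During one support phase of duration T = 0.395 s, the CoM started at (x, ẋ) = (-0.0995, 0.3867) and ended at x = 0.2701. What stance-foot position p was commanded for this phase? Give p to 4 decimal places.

ωT = 3.3992·0.395 = 1.342684; cosh(ωT) = 2.045226, sinh(ωT) = 1.784082
x(T) = p + (x₀−p)·cosh(ωT) + (ẋ₀/ω)·sinh(ωT) ⇒ p·(1 − cosh) = x(T) − x₀·cosh − (ẋ₀/ω)·sinh
numerator   = 0.2701 − (-0.0995)·2.045226 − (0.3867/3.3992)·1.784082 = 0.270639
denominator = 1 − 2.045226 = -1.045226
p = 0.270639 / -1.045226 = -0.2589

p = -0.2589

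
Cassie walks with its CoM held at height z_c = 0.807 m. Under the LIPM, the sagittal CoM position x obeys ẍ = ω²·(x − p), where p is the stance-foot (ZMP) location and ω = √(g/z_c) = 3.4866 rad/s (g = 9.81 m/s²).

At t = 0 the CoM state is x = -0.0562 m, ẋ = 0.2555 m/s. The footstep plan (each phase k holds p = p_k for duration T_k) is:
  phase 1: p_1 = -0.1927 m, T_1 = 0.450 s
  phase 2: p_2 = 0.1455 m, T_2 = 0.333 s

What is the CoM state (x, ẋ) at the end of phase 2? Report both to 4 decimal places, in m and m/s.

x = 1.1629, ẋ = 3.9022

phase 1: p=-0.1927, T=0.450, ωT=1.568970, cosh=2.504980, sinh=2.296720; start (x,ẋ)=(-0.056200, 0.255500) → end (x,ẋ)=(0.317535, 1.733079)
phase 2: p=0.1455, T=0.333, ωT=1.161038, cosh=1.753203, sinh=1.440042; start (x,ẋ)=(0.317535, 1.733079) → end (x,ẋ)=(1.162912, 3.902201)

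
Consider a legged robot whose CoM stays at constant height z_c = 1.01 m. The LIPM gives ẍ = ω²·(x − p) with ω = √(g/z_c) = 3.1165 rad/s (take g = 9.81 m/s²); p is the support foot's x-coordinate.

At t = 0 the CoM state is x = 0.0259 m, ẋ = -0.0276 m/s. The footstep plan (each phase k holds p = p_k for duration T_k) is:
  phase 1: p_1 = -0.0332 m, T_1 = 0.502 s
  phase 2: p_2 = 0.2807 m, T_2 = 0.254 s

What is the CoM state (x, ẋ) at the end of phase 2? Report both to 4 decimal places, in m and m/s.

phase 1: p=-0.0332, T=0.502, ωT=1.564483, cosh=2.494700, sinh=2.285503; start (x,ẋ)=(0.025900, -0.027600) → end (x,ẋ)=(0.093996, 0.352102)
phase 2: p=0.2807, T=0.254, ωT=0.791591, cosh=1.330014, sinh=0.876891; start (x,ẋ)=(0.093996, 0.352102) → end (x,ẋ)=(0.131452, -0.041929)

x = 0.1315, ẋ = -0.0419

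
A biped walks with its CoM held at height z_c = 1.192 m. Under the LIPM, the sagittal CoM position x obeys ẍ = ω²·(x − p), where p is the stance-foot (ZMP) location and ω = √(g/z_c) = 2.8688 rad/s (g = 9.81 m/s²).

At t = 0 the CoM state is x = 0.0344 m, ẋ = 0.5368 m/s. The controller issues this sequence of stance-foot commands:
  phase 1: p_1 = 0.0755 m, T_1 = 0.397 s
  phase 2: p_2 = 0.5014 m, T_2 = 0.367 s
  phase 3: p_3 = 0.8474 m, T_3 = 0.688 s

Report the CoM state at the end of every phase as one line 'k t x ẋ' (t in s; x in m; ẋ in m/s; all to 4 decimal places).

phase 1: p=0.0755, T=0.397, ωT=1.138914, cosh=1.721770, sinh=1.401603; start (x,ẋ)=(0.034400, 0.536800) → end (x,ẋ)=(0.266998, 0.758986)
phase 2: p=0.5014, T=0.367, ωT=1.052850, cosh=1.607374, sinh=1.258432; start (x,ẋ)=(0.266998, 0.758986) → end (x,ẋ)=(0.457567, 0.373741)
phase 3: p=0.8474, T=0.688, ωT=1.973734, cosh=3.668221, sinh=3.529284; start (x,ẋ)=(0.457567, 0.373741) → end (x,ẋ)=(-0.122806, -2.576020)

1 0.3970 0.2670 0.7590
2 0.7640 0.4576 0.3737
3 1.4520 -0.1228 -2.5760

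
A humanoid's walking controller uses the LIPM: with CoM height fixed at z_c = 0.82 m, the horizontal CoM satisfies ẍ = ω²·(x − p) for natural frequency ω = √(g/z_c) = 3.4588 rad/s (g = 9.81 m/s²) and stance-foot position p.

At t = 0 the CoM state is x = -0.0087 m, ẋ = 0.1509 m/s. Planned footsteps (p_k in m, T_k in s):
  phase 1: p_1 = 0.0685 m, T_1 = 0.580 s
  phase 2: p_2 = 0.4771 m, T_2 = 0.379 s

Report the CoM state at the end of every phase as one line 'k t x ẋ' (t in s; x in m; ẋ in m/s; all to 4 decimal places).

phase 1: p=0.0685, T=0.580, ωT=2.006104, cosh=3.784404, sinh=3.649893; start (x,ẋ)=(-0.008700, 0.150900) → end (x,ẋ)=(-0.064419, -0.403525)
phase 2: p=0.4771, T=0.379, ωT=1.310885, cosh=1.989519, sinh=1.719937; start (x,ẋ)=(-0.064419, -0.403525) → end (x,ẋ)=(-0.800921, -4.024274)

1 0.5800 -0.0644 -0.4035
2 0.9590 -0.8009 -4.0243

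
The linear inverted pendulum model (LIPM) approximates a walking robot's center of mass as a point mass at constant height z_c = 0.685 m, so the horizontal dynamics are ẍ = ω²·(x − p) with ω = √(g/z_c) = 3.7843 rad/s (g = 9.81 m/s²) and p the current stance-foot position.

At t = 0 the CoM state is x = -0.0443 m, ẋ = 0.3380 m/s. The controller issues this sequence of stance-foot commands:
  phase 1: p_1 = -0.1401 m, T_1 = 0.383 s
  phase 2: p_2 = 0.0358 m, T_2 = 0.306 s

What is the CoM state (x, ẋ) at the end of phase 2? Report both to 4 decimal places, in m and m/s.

x = 0.9838, ẋ = 3.7949

phase 1: p=-0.1401, T=0.383, ωT=1.449387, cosh=2.247608, sinh=2.012894; start (x,ẋ)=(-0.044300, 0.338000) → end (x,ẋ)=(0.255005, 1.489438)
phase 2: p=0.0358, T=0.306, ωT=1.157996, cosh=1.748831, sinh=1.434716; start (x,ẋ)=(0.255005, 1.489438) → end (x,ẋ)=(0.983833, 3.794926)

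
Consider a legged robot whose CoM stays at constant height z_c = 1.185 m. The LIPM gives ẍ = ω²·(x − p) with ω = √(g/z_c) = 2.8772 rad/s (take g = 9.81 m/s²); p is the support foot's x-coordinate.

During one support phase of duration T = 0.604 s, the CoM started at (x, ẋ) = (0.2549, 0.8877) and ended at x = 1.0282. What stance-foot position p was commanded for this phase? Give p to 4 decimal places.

ωT = 2.8772·0.604 = 1.737829; cosh(ωT) = 2.930444, sinh(ωT) = 2.754542
x(T) = p + (x₀−p)·cosh(ωT) + (ẋ₀/ω)·sinh(ωT) ⇒ p·(1 − cosh) = x(T) − x₀·cosh − (ẋ₀/ω)·sinh
numerator   = 1.0282 − (0.2549)·2.930444 − (0.8877/2.8772)·2.754542 = -0.568627
denominator = 1 − 2.930444 = -1.930444
p = -0.568627 / -1.930444 = 0.2946

p = 0.2946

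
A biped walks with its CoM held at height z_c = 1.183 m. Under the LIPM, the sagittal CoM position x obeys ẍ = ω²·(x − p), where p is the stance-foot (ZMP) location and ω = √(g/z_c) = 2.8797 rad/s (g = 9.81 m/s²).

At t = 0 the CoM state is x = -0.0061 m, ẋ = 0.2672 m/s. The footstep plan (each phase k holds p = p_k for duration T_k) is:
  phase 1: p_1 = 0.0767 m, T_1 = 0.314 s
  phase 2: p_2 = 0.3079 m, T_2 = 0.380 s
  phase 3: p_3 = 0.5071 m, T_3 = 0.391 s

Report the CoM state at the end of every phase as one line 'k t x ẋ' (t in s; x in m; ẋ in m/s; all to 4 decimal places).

phase 1: p=0.0767, T=0.314, ωT=0.904226, cosh=1.437437, sinh=1.032582; start (x,ẋ)=(-0.006100, 0.267200) → end (x,ẋ)=(0.053491, 0.137875)
phase 2: p=0.3079, T=0.380, ωT=1.094286, cosh=1.660914, sinh=1.326135; start (x,ẋ)=(0.053491, 0.137875) → end (x,ẋ)=(-0.051159, -0.742557)
phase 3: p=0.5071, T=0.391, ωT=1.125963, cosh=1.703762, sinh=1.379422; start (x,ẋ)=(-0.051159, -0.742557) → end (x,ẋ)=(-0.799736, -3.482723)

1 0.3140 0.0535 0.1379
2 0.6940 -0.0512 -0.7426
3 1.0850 -0.7997 -3.4827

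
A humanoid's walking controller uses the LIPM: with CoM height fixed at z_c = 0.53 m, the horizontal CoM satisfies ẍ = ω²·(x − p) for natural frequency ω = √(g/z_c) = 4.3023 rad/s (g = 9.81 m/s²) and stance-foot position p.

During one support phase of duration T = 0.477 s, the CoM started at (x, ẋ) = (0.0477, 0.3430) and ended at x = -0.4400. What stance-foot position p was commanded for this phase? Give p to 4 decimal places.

ωT = 4.3023·0.477 = 2.052197; cosh(ωT) = 3.956720, sinh(ωT) = 3.828267
x(T) = p + (x₀−p)·cosh(ωT) + (ẋ₀/ω)·sinh(ωT) ⇒ p·(1 − cosh) = x(T) − x₀·cosh − (ẋ₀/ω)·sinh
numerator   = -0.4400 − (0.0477)·3.956720 − (0.3430/4.3023)·3.828267 = -0.933943
denominator = 1 − 3.956720 = -2.956720
p = -0.933943 / -2.956720 = 0.3159

p = 0.3159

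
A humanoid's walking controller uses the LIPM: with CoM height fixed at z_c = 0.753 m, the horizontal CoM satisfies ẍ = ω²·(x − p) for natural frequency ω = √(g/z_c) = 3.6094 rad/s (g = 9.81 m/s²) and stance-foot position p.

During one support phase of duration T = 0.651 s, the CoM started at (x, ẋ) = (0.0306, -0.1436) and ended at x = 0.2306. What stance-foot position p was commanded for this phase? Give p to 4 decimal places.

p = -0.0642

ωT = 3.6094·0.651 = 2.349719; cosh(ωT) = 5.289012, sinh(ωT) = 5.193616
x(T) = p + (x₀−p)·cosh(ωT) + (ẋ₀/ω)·sinh(ωT) ⇒ p·(1 − cosh) = x(T) − x₀·cosh − (ẋ₀/ω)·sinh
numerator   = 0.2306 − (0.0306)·5.289012 − (-0.1436/3.6094)·5.193616 = 0.275384
denominator = 1 − 5.289012 = -4.289012
p = 0.275384 / -4.289012 = -0.0642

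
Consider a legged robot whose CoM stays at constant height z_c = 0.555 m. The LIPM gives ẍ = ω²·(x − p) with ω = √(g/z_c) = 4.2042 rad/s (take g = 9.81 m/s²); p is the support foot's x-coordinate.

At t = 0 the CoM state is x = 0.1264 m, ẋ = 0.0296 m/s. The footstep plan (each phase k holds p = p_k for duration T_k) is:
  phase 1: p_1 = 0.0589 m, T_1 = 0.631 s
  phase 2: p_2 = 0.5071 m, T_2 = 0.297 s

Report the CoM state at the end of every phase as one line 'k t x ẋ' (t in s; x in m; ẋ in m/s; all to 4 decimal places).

1 0.6310 0.5901 2.2152
2 0.9280 1.5063 4.7363

phase 1: p=0.0589, T=0.631, ωT=2.652850, cosh=7.132444, sinh=7.061994; start (x,ẋ)=(0.126400, 0.029600) → end (x,ẋ)=(0.590060, 2.215198)
phase 2: p=0.5071, T=0.297, ωT=1.248647, cosh=1.886259, sinh=1.599366; start (x,ẋ)=(0.590060, 2.215198) → end (x,ẋ)=(1.506293, 4.736267)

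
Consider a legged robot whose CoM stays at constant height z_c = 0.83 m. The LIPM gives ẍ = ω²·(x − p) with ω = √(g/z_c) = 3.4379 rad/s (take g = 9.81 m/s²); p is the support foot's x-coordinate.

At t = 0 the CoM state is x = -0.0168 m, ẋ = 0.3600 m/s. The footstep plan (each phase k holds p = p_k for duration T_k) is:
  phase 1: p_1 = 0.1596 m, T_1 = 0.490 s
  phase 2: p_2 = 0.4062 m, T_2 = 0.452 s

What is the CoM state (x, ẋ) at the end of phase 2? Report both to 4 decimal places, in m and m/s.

x = -1.1224, ẋ = -5.0381

phase 1: p=0.1596, T=0.490, ωT=1.684571, cosh=2.787831, sinh=2.602307; start (x,ẋ)=(-0.016800, 0.360000) → end (x,ẋ)=(-0.059673, -0.574538)
phase 2: p=0.4062, T=0.452, ωT=1.553931, cosh=2.470721, sinh=2.259306; start (x,ẋ)=(-0.059673, -0.574538) → end (x,ẋ)=(-1.122414, -5.038081)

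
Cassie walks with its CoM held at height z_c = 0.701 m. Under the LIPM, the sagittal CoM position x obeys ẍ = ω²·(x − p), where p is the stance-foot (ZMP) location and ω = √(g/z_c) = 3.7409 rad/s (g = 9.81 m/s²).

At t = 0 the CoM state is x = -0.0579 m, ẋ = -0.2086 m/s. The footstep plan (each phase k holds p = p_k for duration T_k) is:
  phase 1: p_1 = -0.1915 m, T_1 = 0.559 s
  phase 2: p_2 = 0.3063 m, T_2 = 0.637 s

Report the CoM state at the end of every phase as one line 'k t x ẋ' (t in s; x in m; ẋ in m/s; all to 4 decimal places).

1 0.5590 0.1352 1.1347
2 1.1960 1.0010 2.7625

phase 1: p=-0.1915, T=0.559, ωT=2.091163, cosh=4.108934, sinh=3.985390; start (x,ẋ)=(-0.057900, -0.208600) → end (x,ẋ)=(0.135220, 1.134712)
phase 2: p=0.3063, T=0.637, ωT=2.382953, cosh=5.464569, sinh=5.372291; start (x,ẋ)=(0.135220, 1.134712) → end (x,ẋ)=(1.000978, 2.762486)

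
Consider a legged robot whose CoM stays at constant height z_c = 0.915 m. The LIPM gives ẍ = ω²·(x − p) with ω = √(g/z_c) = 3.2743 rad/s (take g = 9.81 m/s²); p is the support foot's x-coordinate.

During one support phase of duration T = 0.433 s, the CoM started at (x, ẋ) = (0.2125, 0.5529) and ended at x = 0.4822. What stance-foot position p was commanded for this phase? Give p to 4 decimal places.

p = 0.2618

ωT = 3.2743·0.433 = 1.417772; cosh(ωT) = 2.185083, sinh(ωT) = 1.942830
x(T) = p + (x₀−p)·cosh(ωT) + (ẋ₀/ω)·sinh(ωT) ⇒ p·(1 − cosh) = x(T) − x₀·cosh − (ẋ₀/ω)·sinh
numerator   = 0.4822 − (0.2125)·2.185083 − (0.5529/3.2743)·1.942830 = -0.310197
denominator = 1 − 2.185083 = -1.185083
p = -0.310197 / -1.185083 = 0.2618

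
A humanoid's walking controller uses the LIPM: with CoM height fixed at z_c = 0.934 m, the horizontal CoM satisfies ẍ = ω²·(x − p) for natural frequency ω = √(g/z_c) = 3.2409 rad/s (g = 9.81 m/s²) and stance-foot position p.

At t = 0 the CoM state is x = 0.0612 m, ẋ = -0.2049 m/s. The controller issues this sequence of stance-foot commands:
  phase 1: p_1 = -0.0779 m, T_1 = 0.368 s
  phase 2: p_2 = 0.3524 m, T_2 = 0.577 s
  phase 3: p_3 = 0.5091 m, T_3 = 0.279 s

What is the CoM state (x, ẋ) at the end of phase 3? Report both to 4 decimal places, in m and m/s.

phase 1: p=-0.0779, T=0.368, ωT=1.192651, cosh=1.799612, sinh=1.496196; start (x,ẋ)=(0.061200, -0.204900) → end (x,ẋ)=(0.077832, 0.305758)
phase 2: p=0.3524, T=0.577, ωT=1.869999, cosh=3.321208, sinh=3.167084; start (x,ẋ)=(0.077832, 0.305758) → end (x,ẋ)=(-0.260704, -1.802737)
phase 3: p=0.5091, T=0.279, ωT=0.904211, cosh=1.437422, sinh=1.032561; start (x,ẋ)=(-0.260704, -1.802737) → end (x,ẋ)=(-1.171791, -5.167386)

x = -1.1718, ẋ = -5.1674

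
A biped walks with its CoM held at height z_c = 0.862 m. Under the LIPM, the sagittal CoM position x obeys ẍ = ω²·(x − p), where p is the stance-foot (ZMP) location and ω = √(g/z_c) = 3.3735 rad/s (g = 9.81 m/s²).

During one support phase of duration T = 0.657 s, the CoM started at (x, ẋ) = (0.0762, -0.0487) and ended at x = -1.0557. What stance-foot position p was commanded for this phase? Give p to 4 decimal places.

ωT = 3.3735·0.657 = 2.216390; cosh(ωT) = 4.641575, sinh(ωT) = 4.532573
x(T) = p + (x₀−p)·cosh(ωT) + (ẋ₀/ω)·sinh(ωT) ⇒ p·(1 − cosh) = x(T) − x₀·cosh − (ẋ₀/ω)·sinh
numerator   = -1.0557 − (0.0762)·4.641575 − (-0.0487/3.3735)·4.532573 = -1.343956
denominator = 1 − 4.641575 = -3.641575
p = -1.343956 / -3.641575 = 0.3691

p = 0.3691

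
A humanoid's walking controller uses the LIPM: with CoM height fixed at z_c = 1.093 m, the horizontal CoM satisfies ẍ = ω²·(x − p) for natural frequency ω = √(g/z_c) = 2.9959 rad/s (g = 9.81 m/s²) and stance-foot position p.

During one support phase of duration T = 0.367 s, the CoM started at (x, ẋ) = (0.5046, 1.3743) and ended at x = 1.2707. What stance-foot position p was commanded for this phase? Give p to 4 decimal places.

ωT = 2.9959·0.367 = 1.099495; cosh(ωT) = 1.667845, sinh(ωT) = 1.334806
x(T) = p + (x₀−p)·cosh(ωT) + (ẋ₀/ω)·sinh(ωT) ⇒ p·(1 − cosh) = x(T) − x₀·cosh − (ẋ₀/ω)·sinh
numerator   = 1.2707 − (0.5046)·1.667845 − (1.3743/2.9959)·1.334806 = -0.183206
denominator = 1 − 1.667845 = -0.667845
p = -0.183206 / -0.667845 = 0.2743

p = 0.2743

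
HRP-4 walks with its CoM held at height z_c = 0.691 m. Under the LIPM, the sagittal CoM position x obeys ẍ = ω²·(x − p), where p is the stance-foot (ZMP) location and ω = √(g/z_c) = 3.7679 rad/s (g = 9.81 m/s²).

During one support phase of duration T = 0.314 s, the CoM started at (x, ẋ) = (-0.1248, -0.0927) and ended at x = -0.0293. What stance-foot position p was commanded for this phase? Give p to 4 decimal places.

ωT = 3.7679·0.314 = 1.183121; cosh(ωT) = 1.785434, sinh(ωT) = 1.479112
x(T) = p + (x₀−p)·cosh(ωT) + (ẋ₀/ω)·sinh(ωT) ⇒ p·(1 − cosh) = x(T) − x₀·cosh − (ẋ₀/ω)·sinh
numerator   = -0.0293 − (-0.1248)·1.785434 − (-0.0927/3.7679)·1.479112 = 0.229912
denominator = 1 − 1.785434 = -0.785434
p = 0.229912 / -0.785434 = -0.2927

p = -0.2927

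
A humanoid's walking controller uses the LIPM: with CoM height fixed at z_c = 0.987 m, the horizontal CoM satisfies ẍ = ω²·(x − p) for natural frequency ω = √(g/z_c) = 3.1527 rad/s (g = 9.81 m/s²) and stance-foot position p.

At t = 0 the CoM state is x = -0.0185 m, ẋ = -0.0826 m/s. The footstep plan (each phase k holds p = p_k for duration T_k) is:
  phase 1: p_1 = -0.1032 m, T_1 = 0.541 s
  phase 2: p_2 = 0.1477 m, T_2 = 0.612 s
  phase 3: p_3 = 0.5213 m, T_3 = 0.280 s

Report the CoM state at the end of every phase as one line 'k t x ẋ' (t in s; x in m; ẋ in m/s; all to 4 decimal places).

1 0.5410 0.0679 0.4759
2 1.1530 0.3758 0.8249
3 1.4330 0.5775 0.7082

phase 1: p=-0.1032, T=0.541, ωT=1.705611, cosh=2.843204, sinh=2.661542; start (x,ẋ)=(-0.018500, -0.082600) → end (x,ẋ)=(0.067888, 0.475873)
phase 2: p=0.1477, T=0.612, ωT=1.929452, cosh=3.515483, sinh=3.370255; start (x,ẋ)=(0.067888, 0.475873) → end (x,ẋ)=(0.375832, 0.824884)
phase 3: p=0.5213, T=0.280, ωT=0.882756, cosh=1.415597, sinh=1.001956; start (x,ẋ)=(0.375832, 0.824884) → end (x,ẋ)=(0.577531, 0.708189)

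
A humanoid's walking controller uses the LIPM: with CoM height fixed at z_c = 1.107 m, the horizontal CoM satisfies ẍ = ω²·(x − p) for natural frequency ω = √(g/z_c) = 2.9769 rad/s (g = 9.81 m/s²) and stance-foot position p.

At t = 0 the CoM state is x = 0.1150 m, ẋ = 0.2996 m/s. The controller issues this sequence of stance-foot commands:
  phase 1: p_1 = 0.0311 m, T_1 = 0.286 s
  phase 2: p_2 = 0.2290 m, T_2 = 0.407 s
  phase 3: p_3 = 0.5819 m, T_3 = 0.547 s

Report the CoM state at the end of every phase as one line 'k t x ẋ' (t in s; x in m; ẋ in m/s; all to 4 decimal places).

phase 1: p=0.0311, T=0.286, ωT=0.851393, cosh=1.384864, sinh=0.958045; start (x,ẋ)=(0.115000, 0.299600) → end (x,ẋ)=(0.243709, 0.654188)
phase 2: p=0.2290, T=0.407, ωT=1.211598, cosh=1.828285, sinh=1.530564; start (x,ẋ)=(0.243709, 0.654188) → end (x,ẋ)=(0.592242, 1.263063)
phase 3: p=0.5819, T=0.547, ωT=1.628364, cosh=2.645892, sinh=2.449641; start (x,ẋ)=(0.592242, 1.263063) → end (x,ẋ)=(1.648617, 3.417344)

1 0.2860 0.2437 0.6542
2 0.6930 0.5922 1.2631
3 1.2400 1.6486 3.4173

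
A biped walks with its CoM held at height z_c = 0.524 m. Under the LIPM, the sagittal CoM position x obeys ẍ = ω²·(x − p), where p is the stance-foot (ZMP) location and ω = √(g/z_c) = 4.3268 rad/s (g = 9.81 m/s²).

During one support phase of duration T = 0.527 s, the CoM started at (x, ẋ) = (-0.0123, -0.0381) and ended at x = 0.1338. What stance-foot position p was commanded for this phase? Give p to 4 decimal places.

ωT = 4.3268·0.527 = 2.280224; cosh(ωT) = 4.940564, sinh(ωT) = 4.838303
x(T) = p + (x₀−p)·cosh(ωT) + (ẋ₀/ω)·sinh(ωT) ⇒ p·(1 − cosh) = x(T) − x₀·cosh − (ẋ₀/ω)·sinh
numerator   = 0.1338 − (-0.0123)·4.940564 − (-0.0381/4.3268)·4.838303 = 0.237173
denominator = 1 − 4.940564 = -3.940564
p = 0.237173 / -3.940564 = -0.0602

p = -0.0602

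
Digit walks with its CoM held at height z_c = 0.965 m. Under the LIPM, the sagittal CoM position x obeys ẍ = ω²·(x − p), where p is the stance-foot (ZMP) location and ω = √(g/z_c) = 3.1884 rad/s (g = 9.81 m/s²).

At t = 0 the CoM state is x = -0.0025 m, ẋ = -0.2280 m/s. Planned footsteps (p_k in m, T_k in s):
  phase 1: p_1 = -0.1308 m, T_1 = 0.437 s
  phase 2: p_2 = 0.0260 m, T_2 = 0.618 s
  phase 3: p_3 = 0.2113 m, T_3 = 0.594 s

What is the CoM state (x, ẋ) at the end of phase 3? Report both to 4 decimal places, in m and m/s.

x = 1.2960, ẋ = 3.5544

phase 1: p=-0.1308, T=0.437, ωT=1.393331, cosh=2.138246, sinh=1.889999; start (x,ẋ)=(-0.002500, -0.228000) → end (x,ẋ)=(0.008385, 0.285625)
phase 2: p=0.0260, T=0.618, ωT=1.970431, cosh=3.656583, sinh=3.517186; start (x,ẋ)=(0.008385, 0.285625) → end (x,ẋ)=(0.276666, 0.846869)
phase 3: p=0.2113, T=0.594, ωT=1.893910, cosh=3.397890, sinh=3.247408; start (x,ẋ)=(0.276666, 0.846869) → end (x,ẋ)=(1.295950, 3.554375)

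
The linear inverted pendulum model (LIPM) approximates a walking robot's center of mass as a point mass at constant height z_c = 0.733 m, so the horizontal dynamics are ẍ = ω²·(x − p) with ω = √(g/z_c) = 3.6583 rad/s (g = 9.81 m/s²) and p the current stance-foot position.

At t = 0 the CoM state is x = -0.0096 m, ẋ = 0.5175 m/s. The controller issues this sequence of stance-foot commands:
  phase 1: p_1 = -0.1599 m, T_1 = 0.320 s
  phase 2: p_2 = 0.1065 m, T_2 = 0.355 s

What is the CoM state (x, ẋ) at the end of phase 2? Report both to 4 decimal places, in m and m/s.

phase 1: p=-0.1599, T=0.320, ωT=1.170656, cosh=1.767135, sinh=1.456972; start (x,ẋ)=(-0.009600, 0.517500) → end (x,ẋ)=(0.311802, 1.715597)
phase 2: p=0.1065, T=0.355, ωT=1.298696, cosh=1.968702, sinh=1.695815; start (x,ẋ)=(0.311802, 1.715597) → end (x,ẋ)=(1.305949, 4.651155)

x = 1.3059, ẋ = 4.6512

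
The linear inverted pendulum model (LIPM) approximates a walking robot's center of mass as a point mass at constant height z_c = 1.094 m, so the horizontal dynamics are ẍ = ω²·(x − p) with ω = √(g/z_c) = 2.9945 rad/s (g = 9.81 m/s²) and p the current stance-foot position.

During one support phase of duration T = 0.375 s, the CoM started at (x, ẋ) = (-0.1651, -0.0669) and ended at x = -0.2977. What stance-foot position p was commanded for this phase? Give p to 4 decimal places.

p = -0.0194

ωT = 2.9945·0.375 = 1.122937; cosh(ωT) = 1.699597, sinh(ωT) = 1.374274
x(T) = p + (x₀−p)·cosh(ωT) + (ẋ₀/ω)·sinh(ωT) ⇒ p·(1 − cosh) = x(T) − x₀·cosh − (ẋ₀/ω)·sinh
numerator   = -0.2977 − (-0.1651)·1.699597 − (-0.0669/2.9945)·1.374274 = 0.013606
denominator = 1 − 1.699597 = -0.699597
p = 0.013606 / -0.699597 = -0.0194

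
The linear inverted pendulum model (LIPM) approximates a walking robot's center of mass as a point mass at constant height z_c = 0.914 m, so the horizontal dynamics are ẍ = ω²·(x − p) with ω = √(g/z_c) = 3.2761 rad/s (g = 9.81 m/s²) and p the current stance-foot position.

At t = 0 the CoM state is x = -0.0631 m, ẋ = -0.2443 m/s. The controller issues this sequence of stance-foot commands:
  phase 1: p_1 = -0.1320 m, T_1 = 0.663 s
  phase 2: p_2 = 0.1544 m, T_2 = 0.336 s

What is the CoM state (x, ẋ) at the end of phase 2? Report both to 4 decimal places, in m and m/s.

phase 1: p=-0.1320, T=0.663, ωT=2.172054, cosh=4.445119, sinh=4.331176; start (x,ẋ)=(-0.063100, -0.244300) → end (x,ẋ)=(-0.148709, -0.108295)
phase 2: p=0.1544, T=0.336, ωT=1.100770, cosh=1.669547, sinh=1.336932; start (x,ẋ)=(-0.148709, -0.108295) → end (x,ẋ)=(-0.395848, -1.508397)

x = -0.3958, ẋ = -1.5084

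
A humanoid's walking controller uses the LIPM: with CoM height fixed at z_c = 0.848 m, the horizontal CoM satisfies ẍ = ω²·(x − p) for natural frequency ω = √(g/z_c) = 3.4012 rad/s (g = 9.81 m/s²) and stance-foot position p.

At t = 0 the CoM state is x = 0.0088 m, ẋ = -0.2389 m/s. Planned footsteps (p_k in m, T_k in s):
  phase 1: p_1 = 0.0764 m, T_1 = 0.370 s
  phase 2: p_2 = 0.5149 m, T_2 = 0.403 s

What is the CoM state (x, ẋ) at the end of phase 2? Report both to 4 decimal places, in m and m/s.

x = -1.3594, ẋ = -5.9969

phase 1: p=0.0764, T=0.370, ωT=1.258444, cosh=1.902018, sinh=1.617922; start (x,ẋ)=(0.008800, -0.238900) → end (x,ẋ)=(-0.165819, -0.826387)
phase 2: p=0.5149, T=0.403, ωT=1.370684, cosh=2.095988, sinh=1.842054; start (x,ẋ)=(-0.165819, -0.826387) → end (x,ẋ)=(-1.359441, -5.996934)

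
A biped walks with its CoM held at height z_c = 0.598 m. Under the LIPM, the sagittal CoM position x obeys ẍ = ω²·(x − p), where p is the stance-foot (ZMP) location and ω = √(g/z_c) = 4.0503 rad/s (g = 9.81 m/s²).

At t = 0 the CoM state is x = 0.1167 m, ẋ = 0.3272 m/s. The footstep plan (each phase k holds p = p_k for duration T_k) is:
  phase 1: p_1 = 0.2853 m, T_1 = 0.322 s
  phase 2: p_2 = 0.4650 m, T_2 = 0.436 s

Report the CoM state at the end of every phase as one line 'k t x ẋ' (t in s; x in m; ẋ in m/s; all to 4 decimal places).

1 0.3220 0.0897 -0.5182
2 0.7580 -1.0275 -5.8737

phase 1: p=0.2853, T=0.322, ωT=1.304197, cosh=1.978059, sinh=1.706669; start (x,ẋ)=(0.116700, 0.327200) → end (x,ẋ)=(0.089671, -0.518230)
phase 2: p=0.4650, T=0.436, ωT=1.765931, cosh=3.009020, sinh=2.837992; start (x,ẋ)=(0.089671, -0.518230) → end (x,ẋ)=(-1.027489, -5.873666)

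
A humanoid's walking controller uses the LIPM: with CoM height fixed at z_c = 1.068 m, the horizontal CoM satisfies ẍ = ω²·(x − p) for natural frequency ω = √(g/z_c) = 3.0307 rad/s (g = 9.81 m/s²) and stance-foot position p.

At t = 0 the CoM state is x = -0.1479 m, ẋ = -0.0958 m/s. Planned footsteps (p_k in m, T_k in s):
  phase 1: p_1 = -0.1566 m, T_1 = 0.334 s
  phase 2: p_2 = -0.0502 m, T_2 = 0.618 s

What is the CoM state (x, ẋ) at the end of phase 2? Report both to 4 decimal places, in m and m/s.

x = -0.6086, ẋ = -1.6496

phase 1: p=-0.1566, T=0.334, ωT=1.012254, cosh=1.557598, sinh=1.194199; start (x,ẋ)=(-0.147900, -0.095800) → end (x,ẋ)=(-0.180797, -0.117730)
phase 2: p=-0.0502, T=0.618, ωT=1.872973, cosh=3.330639, sinh=3.176973; start (x,ẋ)=(-0.180797, -0.117730) → end (x,ẋ)=(-0.608585, -1.649567)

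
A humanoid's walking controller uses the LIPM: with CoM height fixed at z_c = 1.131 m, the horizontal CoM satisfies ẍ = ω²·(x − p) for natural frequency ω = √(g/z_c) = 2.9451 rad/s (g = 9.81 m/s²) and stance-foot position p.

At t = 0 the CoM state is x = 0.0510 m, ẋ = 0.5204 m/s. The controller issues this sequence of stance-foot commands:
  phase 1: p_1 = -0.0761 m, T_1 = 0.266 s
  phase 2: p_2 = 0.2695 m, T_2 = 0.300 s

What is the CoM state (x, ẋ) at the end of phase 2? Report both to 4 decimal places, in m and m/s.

phase 1: p=-0.0761, T=0.266, ωT=0.783397, cosh=1.322873, sinh=0.866021; start (x,ẋ)=(0.051000, 0.520400) → end (x,ẋ)=(0.245063, 1.012594)
phase 2: p=0.2695, T=0.300, ωT=0.883530, cosh=1.416373, sinh=1.003052; start (x,ẋ)=(0.245063, 1.012594) → end (x,ẋ)=(0.579761, 1.362023)

x = 0.5798, ẋ = 1.3620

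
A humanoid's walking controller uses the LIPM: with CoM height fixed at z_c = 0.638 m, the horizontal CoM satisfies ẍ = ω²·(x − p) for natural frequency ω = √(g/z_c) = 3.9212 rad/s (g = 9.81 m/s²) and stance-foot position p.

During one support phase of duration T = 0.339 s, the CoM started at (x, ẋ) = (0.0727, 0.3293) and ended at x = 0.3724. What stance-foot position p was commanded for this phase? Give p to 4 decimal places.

p = -0.0763

ωT = 3.9212·0.339 = 1.329287; cosh(ωT) = 2.021507, sinh(ωT) = 1.756841
x(T) = p + (x₀−p)·cosh(ωT) + (ẋ₀/ω)·sinh(ωT) ⇒ p·(1 − cosh) = x(T) − x₀·cosh − (ẋ₀/ω)·sinh
numerator   = 0.3724 − (0.0727)·2.021507 − (0.3293/3.9212)·1.756841 = 0.077898
denominator = 1 − 2.021507 = -1.021507
p = 0.077898 / -1.021507 = -0.0763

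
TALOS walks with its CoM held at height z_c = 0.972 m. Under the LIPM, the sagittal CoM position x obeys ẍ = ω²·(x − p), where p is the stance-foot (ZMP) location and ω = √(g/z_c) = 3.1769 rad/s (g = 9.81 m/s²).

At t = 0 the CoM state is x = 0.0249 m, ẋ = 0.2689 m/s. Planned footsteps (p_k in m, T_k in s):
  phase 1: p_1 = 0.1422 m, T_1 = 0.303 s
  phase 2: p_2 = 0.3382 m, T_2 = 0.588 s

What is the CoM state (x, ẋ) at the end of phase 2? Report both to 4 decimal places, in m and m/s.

phase 1: p=0.1422, T=0.303, ωT=0.962601, cosh=1.500198, sinh=1.118300; start (x,ẋ)=(0.024900, 0.268900) → end (x,ẋ)=(0.060882, -0.013332)
phase 2: p=0.3382, T=0.588, ωT=1.868017, cosh=3.314937, sinh=3.160507; start (x,ẋ)=(0.060882, -0.013332) → end (x,ẋ)=(-0.594354, -2.828635)

x = -0.5944, ẋ = -2.8286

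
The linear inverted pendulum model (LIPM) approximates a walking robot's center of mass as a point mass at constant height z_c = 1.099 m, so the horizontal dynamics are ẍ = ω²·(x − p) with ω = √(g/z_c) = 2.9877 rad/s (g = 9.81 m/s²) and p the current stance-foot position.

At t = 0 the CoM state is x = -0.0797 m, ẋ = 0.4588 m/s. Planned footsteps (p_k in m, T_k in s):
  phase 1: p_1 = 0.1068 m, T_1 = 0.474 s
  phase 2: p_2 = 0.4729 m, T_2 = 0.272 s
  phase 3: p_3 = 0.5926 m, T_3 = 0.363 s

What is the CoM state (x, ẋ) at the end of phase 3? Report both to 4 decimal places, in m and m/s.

x = -1.3112, ẋ = -5.3662

phase 1: p=0.1068, T=0.474, ωT=1.416170, cosh=2.181973, sinh=1.939332; start (x,ẋ)=(-0.079700, 0.458800) → end (x,ẋ)=(-0.002329, -0.079518)
phase 2: p=0.4729, T=0.272, ωT=0.812654, cosh=1.348781, sinh=0.905102; start (x,ẋ)=(-0.002329, -0.079518) → end (x,ẋ)=(-0.192169, -1.392353)
phase 3: p=0.5926, T=0.363, ωT=1.084535, cosh=1.648062, sinh=1.310003; start (x,ẋ)=(-0.192169, -1.392353) → end (x,ẋ)=(-1.311245, -5.366184)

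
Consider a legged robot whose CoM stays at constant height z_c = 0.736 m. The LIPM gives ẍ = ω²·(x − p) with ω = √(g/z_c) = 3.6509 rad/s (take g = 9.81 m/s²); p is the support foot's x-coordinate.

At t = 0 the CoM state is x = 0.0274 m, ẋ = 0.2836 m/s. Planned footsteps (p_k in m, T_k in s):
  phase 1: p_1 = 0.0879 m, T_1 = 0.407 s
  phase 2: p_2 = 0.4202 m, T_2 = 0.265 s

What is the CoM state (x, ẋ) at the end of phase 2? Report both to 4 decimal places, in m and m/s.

phase 1: p=0.0879, T=0.407, ωT=1.485916, cosh=2.322654, sinh=2.096359; start (x,ẋ)=(0.027400, 0.283600) → end (x,ẋ)=(0.110224, 0.195662)
phase 2: p=0.4202, T=0.265, ωT=0.967489, cosh=1.505682, sinh=1.125646; start (x,ẋ)=(0.110224, 0.195662) → end (x,ẋ)=(0.013801, -0.979281)

x = 0.0138, ẋ = -0.9793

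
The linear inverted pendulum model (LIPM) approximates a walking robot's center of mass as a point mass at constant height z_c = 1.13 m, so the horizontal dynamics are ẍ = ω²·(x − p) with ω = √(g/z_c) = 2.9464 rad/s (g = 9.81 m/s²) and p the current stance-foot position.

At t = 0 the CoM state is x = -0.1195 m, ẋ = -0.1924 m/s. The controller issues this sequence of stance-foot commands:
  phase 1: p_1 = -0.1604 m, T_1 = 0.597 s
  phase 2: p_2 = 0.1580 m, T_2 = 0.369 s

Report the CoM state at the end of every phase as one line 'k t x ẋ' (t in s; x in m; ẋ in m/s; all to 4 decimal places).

phase 1: p=-0.1604, T=0.597, ωT=1.759001, cosh=2.989425, sinh=2.817208; start (x,ẋ)=(-0.119500, -0.192400) → end (x,ẋ)=(-0.222096, -0.235670)
phase 2: p=0.1580, T=0.369, ωT=1.087222, cosh=1.651587, sinh=1.314435; start (x,ẋ)=(-0.222096, -0.235670) → end (x,ẋ)=(-0.574898, -1.861286)

1 0.5970 -0.2221 -0.2357
2 0.9660 -0.5749 -1.8613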